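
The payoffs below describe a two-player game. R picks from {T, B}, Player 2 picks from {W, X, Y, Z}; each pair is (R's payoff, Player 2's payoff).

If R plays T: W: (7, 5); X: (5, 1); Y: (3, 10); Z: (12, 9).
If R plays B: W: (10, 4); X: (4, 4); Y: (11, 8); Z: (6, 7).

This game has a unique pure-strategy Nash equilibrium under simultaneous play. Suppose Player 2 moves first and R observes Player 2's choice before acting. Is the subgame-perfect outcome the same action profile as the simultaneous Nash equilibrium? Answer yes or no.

Solve by backward induction (Player 2 leads).
- W: BR = B, leader payoff 4.
- X: BR = T, leader payoff 1.
- Y: BR = B, leader payoff 8.
- Z: BR = T, leader payoff 9.
Player 2's induced payoffs are 4, 1, 8, 9, so Player 2 commits to Z. Subgame-perfect outcome: (T, Z) with payoffs (12, 9).
Under simultaneous play:
R's best replies: W→B; X→T; Y→B; Z→T.
Player 2's best replies: T→Y; B→Y.
Only (B, Y) has each player best-responding; Nash payoffs (11, 8).
Sequential outcome (T, Z) differs from the Nash profile (B, Y).

no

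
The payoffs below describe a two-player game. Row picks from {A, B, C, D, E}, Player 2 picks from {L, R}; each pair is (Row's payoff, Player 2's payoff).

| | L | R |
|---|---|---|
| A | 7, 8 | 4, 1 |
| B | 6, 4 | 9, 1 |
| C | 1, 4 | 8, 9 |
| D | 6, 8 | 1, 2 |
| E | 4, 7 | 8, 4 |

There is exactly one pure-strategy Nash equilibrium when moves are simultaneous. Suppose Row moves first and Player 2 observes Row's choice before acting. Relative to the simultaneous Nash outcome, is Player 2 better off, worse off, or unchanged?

better off

Player 2 best-responds to each possible Row move:
- A: BR = L, leader payoff 7.
- B: BR = L, leader payoff 6.
- C: BR = R, leader payoff 8.
- D: BR = L, leader payoff 6.
- E: BR = L, leader payoff 4.
Maximizing over 7, 6, 8, 6, 4, Row chooses C. Subgame-perfect outcome: (C, R) with payoffs (8, 9).
Now find the simultaneous Nash equilibrium.
Row's best replies: L→A; R→B.
Player 2's best replies: A→L; B→L; C→R; D→L; E→L.
Only (A, L) has each player best-responding; Nash payoffs (7, 8).
Player 2 earns 9 sequentially versus 8 at the Nash outcome: better off.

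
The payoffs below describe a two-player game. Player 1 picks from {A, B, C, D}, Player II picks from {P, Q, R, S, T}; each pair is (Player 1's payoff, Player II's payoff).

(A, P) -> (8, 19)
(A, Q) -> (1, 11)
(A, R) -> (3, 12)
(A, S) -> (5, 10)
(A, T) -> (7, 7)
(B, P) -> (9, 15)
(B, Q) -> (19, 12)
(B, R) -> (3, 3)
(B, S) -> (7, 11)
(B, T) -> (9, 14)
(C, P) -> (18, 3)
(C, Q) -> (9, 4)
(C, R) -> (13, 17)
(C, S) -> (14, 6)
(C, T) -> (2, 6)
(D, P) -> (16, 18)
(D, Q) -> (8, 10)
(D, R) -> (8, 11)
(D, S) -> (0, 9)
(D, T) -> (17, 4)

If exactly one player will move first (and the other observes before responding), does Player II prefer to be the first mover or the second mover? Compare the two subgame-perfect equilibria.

second

If Player 1 leads: Player II's best replies are A→P, B→P, C→R, D→P; Player 1's induced payoffs 8, 9, 13, 16; outcome (D, P), payoffs (16, 18).
If Player II leads: Player 1's best replies are P→C, Q→B, R→C, S→C, T→D; Player II's induced payoffs 3, 12, 17, 6, 4; outcome (C, R), payoffs (13, 17).
Player II gets 17 moving first and 18 moving second, so Player II prefers to move second.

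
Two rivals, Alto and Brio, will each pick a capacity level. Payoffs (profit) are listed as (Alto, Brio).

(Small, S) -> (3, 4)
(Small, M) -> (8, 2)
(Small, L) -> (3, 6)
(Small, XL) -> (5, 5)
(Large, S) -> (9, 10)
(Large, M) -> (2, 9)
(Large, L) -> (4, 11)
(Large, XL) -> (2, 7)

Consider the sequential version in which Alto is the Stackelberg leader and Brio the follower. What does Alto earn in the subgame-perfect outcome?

4

Backward induction with Alto moving first.
- Small: BR = L, leader payoff 3.
- Large: BR = L, leader payoff 4.
Alto's induced payoffs are 3, 4, so Alto commits to Large. Subgame-perfect outcome: (Large, L) with payoffs (4, 11).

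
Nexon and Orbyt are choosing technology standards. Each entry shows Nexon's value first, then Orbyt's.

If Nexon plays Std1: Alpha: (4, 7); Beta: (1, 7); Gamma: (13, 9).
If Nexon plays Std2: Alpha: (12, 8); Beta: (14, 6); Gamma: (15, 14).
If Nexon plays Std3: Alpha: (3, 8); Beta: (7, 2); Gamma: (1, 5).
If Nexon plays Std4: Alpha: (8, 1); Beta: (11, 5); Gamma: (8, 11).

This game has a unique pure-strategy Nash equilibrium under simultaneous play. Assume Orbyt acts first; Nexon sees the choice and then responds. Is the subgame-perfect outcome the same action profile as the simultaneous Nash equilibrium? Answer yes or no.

yes

Solve by backward induction (Orbyt leads).
- Alpha → Nexon plays Std2 (best of 4, 12, 3, 8); Orbyt gets 8.
- Beta → Nexon plays Std2 (best of 1, 14, 7, 11); Orbyt gets 6.
- Gamma → Nexon plays Std2 (best of 13, 15, 1, 8); Orbyt gets 14.
Among 8, 6, 14, the best is 14 at Gamma. Subgame-perfect outcome: (Std2, Gamma) with payoffs (15, 14).
Under simultaneous play:
Nexon's best replies: Alpha→Std2; Beta→Std2; Gamma→Std2.
Orbyt's best replies: Std1→Gamma; Std2→Gamma; Std3→Alpha; Std4→Gamma.
The unique mutual best reply is (Std2, Gamma), giving (15, 14).
Sequential outcome (Std2, Gamma) coincides with the Nash profile (Std2, Gamma).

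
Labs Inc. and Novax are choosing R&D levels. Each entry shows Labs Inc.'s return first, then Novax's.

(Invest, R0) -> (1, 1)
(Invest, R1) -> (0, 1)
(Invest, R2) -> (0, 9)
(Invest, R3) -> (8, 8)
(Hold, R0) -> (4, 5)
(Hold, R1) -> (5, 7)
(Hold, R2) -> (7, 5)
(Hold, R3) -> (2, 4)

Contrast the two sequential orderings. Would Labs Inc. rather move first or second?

If Labs Inc. leads: Novax's best replies are Invest→R2, Hold→R1; Labs Inc.'s induced payoffs 0, 5; outcome (Hold, R1), payoffs (5, 7).
If Novax leads: Labs Inc.'s best replies are R0→Hold, R1→Hold, R2→Hold, R3→Invest; Novax's induced payoffs 5, 7, 5, 8; outcome (Invest, R3), payoffs (8, 8).
Labs Inc. gets 5 moving first and 8 moving second, so Labs Inc. prefers to move second.

second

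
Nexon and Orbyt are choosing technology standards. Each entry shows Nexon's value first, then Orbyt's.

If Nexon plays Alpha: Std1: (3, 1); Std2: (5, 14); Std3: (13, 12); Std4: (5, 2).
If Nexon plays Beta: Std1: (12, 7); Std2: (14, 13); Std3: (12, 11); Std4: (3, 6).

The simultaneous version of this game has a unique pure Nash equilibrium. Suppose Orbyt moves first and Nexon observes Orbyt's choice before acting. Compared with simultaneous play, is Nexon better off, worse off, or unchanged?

unchanged

Backward induction with Orbyt moving first.
- Std1 → Nexon plays Beta (best of 3, 12); Orbyt gets 7.
- Std2 → Nexon plays Beta (best of 5, 14); Orbyt gets 13.
- Std3 → Nexon plays Alpha (best of 13, 12); Orbyt gets 12.
- Std4 → Nexon plays Alpha (best of 5, 3); Orbyt gets 2.
Orbyt's induced payoffs are 7, 13, 12, 2, so Orbyt commits to Std2. Subgame-perfect outcome: (Beta, Std2) with payoffs (14, 13).
Now find the simultaneous Nash equilibrium.
Nexon's best replies: Std1→Beta; Std2→Beta; Std3→Alpha; Std4→Alpha.
Orbyt's best replies: Alpha→Std2; Beta→Std2.
Only (Beta, Std2) has each player best-responding; Nash payoffs (14, 13).
Nexon earns 14 sequentially versus 14 at the Nash outcome: unchanged.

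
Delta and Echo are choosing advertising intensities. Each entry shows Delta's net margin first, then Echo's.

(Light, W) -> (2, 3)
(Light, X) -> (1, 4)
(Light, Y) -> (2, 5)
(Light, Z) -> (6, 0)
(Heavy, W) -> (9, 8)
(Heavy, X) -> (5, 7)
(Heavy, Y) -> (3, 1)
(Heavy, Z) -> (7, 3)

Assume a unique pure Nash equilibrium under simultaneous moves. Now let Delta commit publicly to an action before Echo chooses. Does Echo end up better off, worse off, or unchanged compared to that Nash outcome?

unchanged

Solve by backward induction (Delta leads).
- Light: Echo compares 3, 4, 5, 0 and picks Y; Delta would get 2.
- Heavy: Echo compares 8, 7, 1, 3 and picks W; Delta would get 9.
Delta's induced payoffs are 2, 9, so Delta commits to Heavy. Subgame-perfect outcome: (Heavy, W) with payoffs (9, 8).
Now find the simultaneous Nash equilibrium.
Delta's best replies: W→Heavy; X→Heavy; Y→Heavy; Z→Heavy.
Echo's best replies: Light→Y; Heavy→W.
The unique mutual best reply is (Heavy, W), giving (9, 8).
Echo earns 8 sequentially versus 8 at the Nash outcome: unchanged.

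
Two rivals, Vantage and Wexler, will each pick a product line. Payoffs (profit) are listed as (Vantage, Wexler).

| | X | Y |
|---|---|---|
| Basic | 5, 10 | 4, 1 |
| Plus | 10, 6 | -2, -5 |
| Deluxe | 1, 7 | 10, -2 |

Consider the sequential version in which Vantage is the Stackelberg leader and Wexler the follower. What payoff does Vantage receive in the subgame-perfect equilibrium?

Work backward from Wexler's decision.
- Basic → Wexler plays X (best of 10, 1); Vantage gets 5.
- Plus → Wexler plays X (best of 6, -5); Vantage gets 10.
- Deluxe → Wexler plays X (best of 7, -2); Vantage gets 1.
Vantage's induced payoffs are 5, 10, 1, so Vantage commits to Plus. Subgame-perfect outcome: (Plus, X) with payoffs (10, 6).

10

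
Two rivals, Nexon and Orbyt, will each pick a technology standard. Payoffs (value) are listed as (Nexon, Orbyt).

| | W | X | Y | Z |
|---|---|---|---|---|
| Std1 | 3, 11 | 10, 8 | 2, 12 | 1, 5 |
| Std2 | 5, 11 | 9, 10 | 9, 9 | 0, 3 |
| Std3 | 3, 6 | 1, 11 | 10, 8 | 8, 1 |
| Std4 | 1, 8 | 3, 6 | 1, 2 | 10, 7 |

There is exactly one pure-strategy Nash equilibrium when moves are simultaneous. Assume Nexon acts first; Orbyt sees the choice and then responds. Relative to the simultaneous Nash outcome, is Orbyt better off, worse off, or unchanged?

unchanged

Solve by backward induction (Nexon leads).
- Std1 → Orbyt plays Y (best of 11, 8, 12, 5); Nexon gets 2.
- Std2 → Orbyt plays W (best of 11, 10, 9, 3); Nexon gets 5.
- Std3 → Orbyt plays X (best of 6, 11, 8, 1); Nexon gets 1.
- Std4 → Orbyt plays W (best of 8, 6, 2, 7); Nexon gets 1.
Maximizing over 2, 5, 1, 1, Nexon chooses Std2. Subgame-perfect outcome: (Std2, W) with payoffs (5, 11).
Now find the simultaneous Nash equilibrium.
Nexon's best replies: W→Std2; X→Std1; Y→Std3; Z→Std4.
Orbyt's best replies: Std1→Y; Std2→W; Std3→X; Std4→W.
Only (Std2, W) has each player best-responding; Nash payoffs (5, 11).
Orbyt earns 11 sequentially versus 11 at the Nash outcome: unchanged.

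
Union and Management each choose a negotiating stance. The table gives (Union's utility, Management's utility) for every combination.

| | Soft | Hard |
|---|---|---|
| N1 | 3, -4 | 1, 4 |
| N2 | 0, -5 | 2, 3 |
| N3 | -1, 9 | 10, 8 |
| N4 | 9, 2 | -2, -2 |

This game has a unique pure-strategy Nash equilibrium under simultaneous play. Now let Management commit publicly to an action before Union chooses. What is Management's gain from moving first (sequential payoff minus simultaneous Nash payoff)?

6

Union best-responds to each possible Management move:
- Soft: Union compares 3, 0, -1, 9 and picks N4; Management would get 2.
- Hard: Union compares 1, 2, 10, -2 and picks N3; Management would get 8.
Among 2, 8, the best is 8 at Hard. Subgame-perfect outcome: (N3, Hard) with payoffs (10, 8).
Now find the simultaneous Nash equilibrium.
Union's best replies: Soft→N4; Hard→N3.
Management's best replies: N1→Hard; N2→Hard; N3→Soft; N4→Soft.
Only (N4, Soft) has each player best-responding; Nash payoffs (9, 2).
Management's commitment gain: 8 − 2 = 6.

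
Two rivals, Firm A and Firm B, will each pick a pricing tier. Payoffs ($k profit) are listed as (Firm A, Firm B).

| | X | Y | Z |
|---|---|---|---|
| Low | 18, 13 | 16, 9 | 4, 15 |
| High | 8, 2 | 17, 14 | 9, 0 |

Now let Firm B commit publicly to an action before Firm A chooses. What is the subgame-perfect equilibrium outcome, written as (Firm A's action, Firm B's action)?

Work backward from Firm A's decision.
- X: BR = Low, leader payoff 13.
- Y: BR = High, leader payoff 14.
- Z: BR = High, leader payoff 0.
Maximizing over 13, 14, 0, Firm B chooses Y. Subgame-perfect outcome: (High, Y) with payoffs (17, 14).

(High, Y)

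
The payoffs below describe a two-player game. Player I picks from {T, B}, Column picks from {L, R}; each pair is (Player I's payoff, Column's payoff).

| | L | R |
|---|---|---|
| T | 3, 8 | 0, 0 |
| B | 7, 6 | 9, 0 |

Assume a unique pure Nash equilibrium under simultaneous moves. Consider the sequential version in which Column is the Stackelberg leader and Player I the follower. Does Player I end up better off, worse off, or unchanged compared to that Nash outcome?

unchanged

Player I best-responds to each possible Column move:
- L: BR = B, leader payoff 6.
- R: BR = B, leader payoff 0.
Column's induced payoffs are 6, 0, so Column commits to L. Subgame-perfect outcome: (B, L) with payoffs (7, 6).
For the simultaneous game, intersect best replies.
Player I's best replies: L→B; R→B.
Column's best replies: T→L; B→L.
The unique mutual best reply is (B, L), giving (7, 6).
Player I earns 7 sequentially versus 7 at the Nash outcome: unchanged.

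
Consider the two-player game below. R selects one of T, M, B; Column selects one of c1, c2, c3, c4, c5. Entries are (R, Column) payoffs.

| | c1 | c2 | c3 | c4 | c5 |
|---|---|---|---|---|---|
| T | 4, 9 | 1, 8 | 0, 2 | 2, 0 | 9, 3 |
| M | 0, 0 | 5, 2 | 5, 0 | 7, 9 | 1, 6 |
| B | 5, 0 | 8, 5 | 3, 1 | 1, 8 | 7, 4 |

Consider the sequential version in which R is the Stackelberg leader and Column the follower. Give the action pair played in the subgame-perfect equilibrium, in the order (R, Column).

(M, c4)

Solve by backward induction (R leads).
- T: BR = c1, leader payoff 4.
- M: BR = c4, leader payoff 7.
- B: BR = c4, leader payoff 1.
Maximizing over 4, 7, 1, R chooses M. Subgame-perfect outcome: (M, c4) with payoffs (7, 9).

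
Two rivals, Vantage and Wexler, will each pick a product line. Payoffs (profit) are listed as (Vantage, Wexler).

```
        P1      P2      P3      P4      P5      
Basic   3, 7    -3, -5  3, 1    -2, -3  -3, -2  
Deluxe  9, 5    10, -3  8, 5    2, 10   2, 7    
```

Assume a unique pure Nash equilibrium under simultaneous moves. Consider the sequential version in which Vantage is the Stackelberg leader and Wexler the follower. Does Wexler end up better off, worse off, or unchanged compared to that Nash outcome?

worse off

Solve by backward induction (Vantage leads).
- Basic: Wexler compares 7, -5, 1, -3, -2 and picks P1; Vantage would get 3.
- Deluxe: Wexler compares 5, -3, 5, 10, 7 and picks P4; Vantage would get 2.
Maximizing over 3, 2, Vantage chooses Basic. Subgame-perfect outcome: (Basic, P1) with payoffs (3, 7).
For the simultaneous game, intersect best replies.
Vantage's best replies: P1→Deluxe; P2→Deluxe; P3→Deluxe; P4→Deluxe; P5→Deluxe.
Wexler's best replies: Basic→P1; Deluxe→P4.
The unique mutual best reply is (Deluxe, P4), giving (2, 10).
Wexler earns 7 sequentially versus 10 at the Nash outcome: worse off.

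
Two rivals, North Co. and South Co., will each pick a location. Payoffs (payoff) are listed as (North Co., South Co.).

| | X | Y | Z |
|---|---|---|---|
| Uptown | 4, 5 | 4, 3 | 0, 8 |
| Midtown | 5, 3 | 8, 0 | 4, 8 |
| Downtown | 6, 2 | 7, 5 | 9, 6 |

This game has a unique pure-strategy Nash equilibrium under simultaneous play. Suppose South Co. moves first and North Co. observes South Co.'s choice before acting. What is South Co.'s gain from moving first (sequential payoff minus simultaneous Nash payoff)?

0

North Co. best-responds to each possible South Co. move:
- X → North Co. plays Downtown (best of 4, 5, 6); South Co. gets 2.
- Y → North Co. plays Midtown (best of 4, 8, 7); South Co. gets 0.
- Z → North Co. plays Downtown (best of 0, 4, 9); South Co. gets 6.
Among 2, 0, 6, the best is 6 at Z. Subgame-perfect outcome: (Downtown, Z) with payoffs (9, 6).
For the simultaneous game, intersect best replies.
North Co.'s best replies: X→Downtown; Y→Midtown; Z→Downtown.
South Co.'s best replies: Uptown→Z; Midtown→Z; Downtown→Z.
Only (Downtown, Z) has each player best-responding; Nash payoffs (9, 6).
South Co.'s commitment gain: 6 − 6 = 0.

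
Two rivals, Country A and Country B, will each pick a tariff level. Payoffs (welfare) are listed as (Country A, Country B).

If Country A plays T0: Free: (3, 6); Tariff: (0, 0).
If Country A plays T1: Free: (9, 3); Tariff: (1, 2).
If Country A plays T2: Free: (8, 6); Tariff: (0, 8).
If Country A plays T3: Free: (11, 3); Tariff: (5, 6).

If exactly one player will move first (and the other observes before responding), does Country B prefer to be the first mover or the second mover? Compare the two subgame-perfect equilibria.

first

If Country A leads: Country B's best replies are T0→Free, T1→Free, T2→Tariff, T3→Tariff; Country A's induced payoffs 3, 9, 0, 5; outcome (T1, Free), payoffs (9, 3).
If Country B leads: Country A's best replies are Free→T3, Tariff→T3; Country B's induced payoffs 3, 6; outcome (T3, Tariff), payoffs (5, 6).
Country B gets 6 moving first and 3 moving second, so Country B prefers to move first.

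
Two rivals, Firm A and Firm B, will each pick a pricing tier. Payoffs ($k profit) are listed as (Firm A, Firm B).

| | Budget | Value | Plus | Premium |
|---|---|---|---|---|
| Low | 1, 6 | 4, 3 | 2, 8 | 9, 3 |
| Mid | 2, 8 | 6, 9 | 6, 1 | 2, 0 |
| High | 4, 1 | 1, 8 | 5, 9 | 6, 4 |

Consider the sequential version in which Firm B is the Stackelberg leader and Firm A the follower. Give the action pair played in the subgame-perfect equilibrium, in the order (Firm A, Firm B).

Work backward from Firm A's decision.
- Budget → Firm A plays High (best of 1, 2, 4); Firm B gets 1.
- Value → Firm A plays Mid (best of 4, 6, 1); Firm B gets 9.
- Plus → Firm A plays Mid (best of 2, 6, 5); Firm B gets 1.
- Premium → Firm A plays Low (best of 9, 2, 6); Firm B gets 3.
Among 1, 9, 1, 3, the best is 9 at Value. Subgame-perfect outcome: (Mid, Value) with payoffs (6, 9).

(Mid, Value)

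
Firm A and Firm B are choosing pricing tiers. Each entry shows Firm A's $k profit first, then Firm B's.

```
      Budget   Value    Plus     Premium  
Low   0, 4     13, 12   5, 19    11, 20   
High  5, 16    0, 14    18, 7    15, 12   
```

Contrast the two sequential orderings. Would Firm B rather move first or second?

second

If Firm A leads: Firm B's best replies are Low→Premium, High→Budget; Firm A's induced payoffs 11, 5; outcome (Low, Premium), payoffs (11, 20).
If Firm B leads: Firm A's best replies are Budget→High, Value→Low, Plus→High, Premium→High; Firm B's induced payoffs 16, 12, 7, 12; outcome (High, Budget), payoffs (5, 16).
Firm B gets 16 moving first and 20 moving second, so Firm B prefers to move second.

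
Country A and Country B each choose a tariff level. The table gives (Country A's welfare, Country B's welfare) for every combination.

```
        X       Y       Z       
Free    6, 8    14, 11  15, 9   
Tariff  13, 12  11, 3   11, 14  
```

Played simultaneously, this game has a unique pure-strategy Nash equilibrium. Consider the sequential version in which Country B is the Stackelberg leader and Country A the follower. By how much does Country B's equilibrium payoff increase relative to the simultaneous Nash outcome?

Work backward from Country A's decision.
- X → Country A plays Tariff (best of 6, 13); Country B gets 12.
- Y → Country A plays Free (best of 14, 11); Country B gets 11.
- Z → Country A plays Free (best of 15, 11); Country B gets 9.
Country B's induced payoffs are 12, 11, 9, so Country B commits to X. Subgame-perfect outcome: (Tariff, X) with payoffs (13, 12).
Now find the simultaneous Nash equilibrium.
Country A's best replies: X→Tariff; Y→Free; Z→Free.
Country B's best replies: Free→Y; Tariff→Z.
Only (Free, Y) has each player best-responding; Nash payoffs (14, 11).
Country B's commitment gain: 12 − 11 = 1.

1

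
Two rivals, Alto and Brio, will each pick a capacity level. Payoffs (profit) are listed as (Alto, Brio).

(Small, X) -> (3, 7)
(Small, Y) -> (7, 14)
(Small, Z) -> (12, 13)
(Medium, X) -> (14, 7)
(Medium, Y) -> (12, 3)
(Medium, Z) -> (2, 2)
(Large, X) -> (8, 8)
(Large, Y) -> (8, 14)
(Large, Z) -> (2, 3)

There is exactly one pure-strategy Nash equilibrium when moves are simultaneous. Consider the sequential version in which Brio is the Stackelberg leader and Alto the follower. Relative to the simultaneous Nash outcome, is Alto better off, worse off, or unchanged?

Alto best-responds to each possible Brio move:
- X: BR = Medium, leader payoff 7.
- Y: BR = Medium, leader payoff 3.
- Z: BR = Small, leader payoff 13.
Maximizing over 7, 3, 13, Brio chooses Z. Subgame-perfect outcome: (Small, Z) with payoffs (12, 13).
Now find the simultaneous Nash equilibrium.
Alto's best replies: X→Medium; Y→Medium; Z→Small.
Brio's best replies: Small→Y; Medium→X; Large→Y.
The unique mutual best reply is (Medium, X), giving (14, 7).
Alto earns 12 sequentially versus 14 at the Nash outcome: worse off.

worse off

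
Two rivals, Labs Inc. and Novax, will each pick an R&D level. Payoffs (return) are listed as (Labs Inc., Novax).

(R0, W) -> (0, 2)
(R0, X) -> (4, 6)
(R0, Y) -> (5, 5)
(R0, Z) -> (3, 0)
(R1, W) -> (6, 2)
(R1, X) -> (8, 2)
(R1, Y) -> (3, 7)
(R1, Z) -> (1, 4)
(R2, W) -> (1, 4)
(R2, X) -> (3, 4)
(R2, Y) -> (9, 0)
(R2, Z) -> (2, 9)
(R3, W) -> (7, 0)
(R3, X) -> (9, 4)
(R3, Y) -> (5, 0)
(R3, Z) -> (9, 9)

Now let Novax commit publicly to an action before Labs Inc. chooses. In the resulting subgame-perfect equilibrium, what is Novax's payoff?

9

Solve by backward induction (Novax leads).
- W → Labs Inc. plays R3 (best of 0, 6, 1, 7); Novax gets 0.
- X → Labs Inc. plays R3 (best of 4, 8, 3, 9); Novax gets 4.
- Y → Labs Inc. plays R2 (best of 5, 3, 9, 5); Novax gets 0.
- Z → Labs Inc. plays R3 (best of 3, 1, 2, 9); Novax gets 9.
Among 0, 4, 0, 9, the best is 9 at Z. Subgame-perfect outcome: (R3, Z) with payoffs (9, 9).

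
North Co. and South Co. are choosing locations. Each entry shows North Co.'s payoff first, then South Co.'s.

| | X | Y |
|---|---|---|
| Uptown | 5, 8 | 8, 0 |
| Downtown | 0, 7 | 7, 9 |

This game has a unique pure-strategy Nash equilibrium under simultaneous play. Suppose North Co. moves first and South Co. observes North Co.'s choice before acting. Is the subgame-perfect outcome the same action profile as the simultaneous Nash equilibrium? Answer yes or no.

Solve by backward induction (North Co. leads).
- Uptown: BR = X, leader payoff 5.
- Downtown: BR = Y, leader payoff 7.
Among 5, 7, the best is 7 at Downtown. Subgame-perfect outcome: (Downtown, Y) with payoffs (7, 9).
Under simultaneous play:
North Co.'s best replies: X→Uptown; Y→Uptown.
South Co.'s best replies: Uptown→X; Downtown→Y.
Only (Uptown, X) has each player best-responding; Nash payoffs (5, 8).
Sequential outcome (Downtown, Y) differs from the Nash profile (Uptown, X).

no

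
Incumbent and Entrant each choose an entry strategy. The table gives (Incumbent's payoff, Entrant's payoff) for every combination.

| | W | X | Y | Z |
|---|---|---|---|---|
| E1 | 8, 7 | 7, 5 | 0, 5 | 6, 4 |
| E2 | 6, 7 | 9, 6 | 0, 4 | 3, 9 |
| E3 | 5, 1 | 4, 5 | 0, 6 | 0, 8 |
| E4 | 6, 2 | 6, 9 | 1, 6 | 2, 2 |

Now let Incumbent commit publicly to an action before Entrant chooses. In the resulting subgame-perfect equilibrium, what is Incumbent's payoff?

8

Backward induction with Incumbent moving first.
- E1 → Entrant plays W (best of 7, 5, 5, 4); Incumbent gets 8.
- E2 → Entrant plays Z (best of 7, 6, 4, 9); Incumbent gets 3.
- E3 → Entrant plays Z (best of 1, 5, 6, 8); Incumbent gets 0.
- E4 → Entrant plays X (best of 2, 9, 6, 2); Incumbent gets 6.
Maximizing over 8, 3, 0, 6, Incumbent chooses E1. Subgame-perfect outcome: (E1, W) with payoffs (8, 7).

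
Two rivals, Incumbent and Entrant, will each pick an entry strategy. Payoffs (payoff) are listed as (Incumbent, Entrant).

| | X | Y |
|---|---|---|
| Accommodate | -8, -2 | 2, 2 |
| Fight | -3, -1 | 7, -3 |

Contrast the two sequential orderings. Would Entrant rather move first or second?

If Incumbent leads: Entrant's best replies are Accommodate→Y, Fight→X; Incumbent's induced payoffs 2, -3; outcome (Accommodate, Y), payoffs (2, 2).
If Entrant leads: Incumbent's best replies are X→Fight, Y→Fight; Entrant's induced payoffs -1, -3; outcome (Fight, X), payoffs (-3, -1).
Entrant gets -1 moving first and 2 moving second, so Entrant prefers to move second.

second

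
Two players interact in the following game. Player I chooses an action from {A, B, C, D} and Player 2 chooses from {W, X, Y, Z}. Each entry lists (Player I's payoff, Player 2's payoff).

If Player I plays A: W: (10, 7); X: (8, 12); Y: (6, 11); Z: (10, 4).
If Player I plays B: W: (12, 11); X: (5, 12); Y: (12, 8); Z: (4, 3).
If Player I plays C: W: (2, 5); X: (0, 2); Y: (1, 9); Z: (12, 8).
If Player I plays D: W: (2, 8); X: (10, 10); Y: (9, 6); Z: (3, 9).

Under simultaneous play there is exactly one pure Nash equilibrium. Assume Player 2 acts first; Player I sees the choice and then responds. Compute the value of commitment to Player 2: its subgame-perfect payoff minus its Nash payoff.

Player I best-responds to each possible Player 2 move:
- W: BR = B, leader payoff 11.
- X: BR = D, leader payoff 10.
- Y: BR = B, leader payoff 8.
- Z: BR = C, leader payoff 8.
Player 2's induced payoffs are 11, 10, 8, 8, so Player 2 commits to W. Subgame-perfect outcome: (B, W) with payoffs (12, 11).
For the simultaneous game, intersect best replies.
Player I's best replies: W→B; X→D; Y→B; Z→C.
Player 2's best replies: A→X; B→X; C→Y; D→X.
The unique mutual best reply is (D, X), giving (10, 10).
Player 2's commitment gain: 11 − 10 = 1.

1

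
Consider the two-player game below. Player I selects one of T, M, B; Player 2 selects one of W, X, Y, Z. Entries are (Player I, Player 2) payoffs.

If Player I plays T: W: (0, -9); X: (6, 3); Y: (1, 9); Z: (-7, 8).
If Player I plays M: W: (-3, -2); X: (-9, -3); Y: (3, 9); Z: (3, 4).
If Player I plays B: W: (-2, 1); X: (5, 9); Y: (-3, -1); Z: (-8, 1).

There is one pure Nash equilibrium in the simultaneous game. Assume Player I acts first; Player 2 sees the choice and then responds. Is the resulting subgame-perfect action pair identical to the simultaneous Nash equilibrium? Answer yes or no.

Player 2 best-responds to each possible Player I move:
- T: BR = Y, leader payoff 1.
- M: BR = Y, leader payoff 3.
- B: BR = X, leader payoff 5.
Player I's induced payoffs are 1, 3, 5, so Player I commits to B. Subgame-perfect outcome: (B, X) with payoffs (5, 9).
For the simultaneous game, intersect best replies.
Player I's best replies: W→T; X→T; Y→M; Z→M.
Player 2's best replies: T→Y; M→Y; B→X.
The unique mutual best reply is (M, Y), giving (3, 9).
Sequential outcome (B, X) differs from the Nash profile (M, Y).

no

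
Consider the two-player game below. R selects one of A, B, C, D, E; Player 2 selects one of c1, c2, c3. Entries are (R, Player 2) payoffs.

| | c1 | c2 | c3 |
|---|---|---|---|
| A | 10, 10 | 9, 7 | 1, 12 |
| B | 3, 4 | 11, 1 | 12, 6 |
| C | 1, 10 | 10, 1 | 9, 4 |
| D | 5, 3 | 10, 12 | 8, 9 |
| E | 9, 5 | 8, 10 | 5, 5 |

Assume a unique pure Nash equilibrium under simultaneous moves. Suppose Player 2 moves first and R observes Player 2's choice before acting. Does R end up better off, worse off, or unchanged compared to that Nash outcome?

R best-responds to each possible Player 2 move:
- c1: R compares 10, 3, 1, 5, 9 and picks A; Player 2 would get 10.
- c2: R compares 9, 11, 10, 10, 8 and picks B; Player 2 would get 1.
- c3: R compares 1, 12, 9, 8, 5 and picks B; Player 2 would get 6.
Player 2's induced payoffs are 10, 1, 6, so Player 2 commits to c1. Subgame-perfect outcome: (A, c1) with payoffs (10, 10).
Now find the simultaneous Nash equilibrium.
R's best replies: c1→A; c2→B; c3→B.
Player 2's best replies: A→c3; B→c3; C→c1; D→c2; E→c2.
The unique mutual best reply is (B, c3), giving (12, 6).
R earns 10 sequentially versus 12 at the Nash outcome: worse off.

worse off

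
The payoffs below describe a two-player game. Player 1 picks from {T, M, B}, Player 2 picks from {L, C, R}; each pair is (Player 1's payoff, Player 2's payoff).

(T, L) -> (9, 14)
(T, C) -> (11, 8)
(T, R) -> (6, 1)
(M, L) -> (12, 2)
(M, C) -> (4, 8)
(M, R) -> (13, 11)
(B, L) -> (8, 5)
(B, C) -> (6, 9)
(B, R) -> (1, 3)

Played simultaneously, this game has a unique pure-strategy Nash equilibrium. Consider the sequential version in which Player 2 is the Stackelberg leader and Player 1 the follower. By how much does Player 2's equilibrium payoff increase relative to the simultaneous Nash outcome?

Work backward from Player 1's decision.
- L: BR = M, leader payoff 2.
- C: BR = T, leader payoff 8.
- R: BR = M, leader payoff 11.
Player 2's induced payoffs are 2, 8, 11, so Player 2 commits to R. Subgame-perfect outcome: (M, R) with payoffs (13, 11).
Now find the simultaneous Nash equilibrium.
Player 1's best replies: L→M; C→T; R→M.
Player 2's best replies: T→L; M→R; B→C.
Only (M, R) has each player best-responding; Nash payoffs (13, 11).
Player 2's commitment gain: 11 − 11 = 0.

0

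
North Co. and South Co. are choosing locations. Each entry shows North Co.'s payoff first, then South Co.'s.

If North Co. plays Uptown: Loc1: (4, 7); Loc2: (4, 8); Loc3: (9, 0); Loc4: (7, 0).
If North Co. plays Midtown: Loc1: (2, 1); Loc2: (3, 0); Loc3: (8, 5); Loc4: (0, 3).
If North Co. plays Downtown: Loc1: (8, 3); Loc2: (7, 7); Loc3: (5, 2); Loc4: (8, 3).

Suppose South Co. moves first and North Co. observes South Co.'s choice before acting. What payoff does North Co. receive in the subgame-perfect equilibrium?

Work backward from North Co.'s decision.
- Loc1: BR = Downtown, leader payoff 3.
- Loc2: BR = Downtown, leader payoff 7.
- Loc3: BR = Uptown, leader payoff 0.
- Loc4: BR = Downtown, leader payoff 3.
Among 3, 7, 0, 3, the best is 7 at Loc2. Subgame-perfect outcome: (Downtown, Loc2) with payoffs (7, 7).

7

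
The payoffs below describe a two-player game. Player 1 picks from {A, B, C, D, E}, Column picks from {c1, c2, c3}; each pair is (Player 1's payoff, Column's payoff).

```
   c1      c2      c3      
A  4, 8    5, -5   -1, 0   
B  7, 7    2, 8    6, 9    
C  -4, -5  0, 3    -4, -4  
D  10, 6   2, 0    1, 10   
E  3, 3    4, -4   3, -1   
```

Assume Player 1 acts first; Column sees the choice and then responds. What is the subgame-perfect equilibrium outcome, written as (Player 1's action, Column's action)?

(B, c3)

Backward induction with Player 1 moving first.
- A: Column compares 8, -5, 0 and picks c1; Player 1 would get 4.
- B: Column compares 7, 8, 9 and picks c3; Player 1 would get 6.
- C: Column compares -5, 3, -4 and picks c2; Player 1 would get 0.
- D: Column compares 6, 0, 10 and picks c3; Player 1 would get 1.
- E: Column compares 3, -4, -1 and picks c1; Player 1 would get 3.
Among 4, 6, 0, 1, 3, the best is 6 at B. Subgame-perfect outcome: (B, c3) with payoffs (6, 9).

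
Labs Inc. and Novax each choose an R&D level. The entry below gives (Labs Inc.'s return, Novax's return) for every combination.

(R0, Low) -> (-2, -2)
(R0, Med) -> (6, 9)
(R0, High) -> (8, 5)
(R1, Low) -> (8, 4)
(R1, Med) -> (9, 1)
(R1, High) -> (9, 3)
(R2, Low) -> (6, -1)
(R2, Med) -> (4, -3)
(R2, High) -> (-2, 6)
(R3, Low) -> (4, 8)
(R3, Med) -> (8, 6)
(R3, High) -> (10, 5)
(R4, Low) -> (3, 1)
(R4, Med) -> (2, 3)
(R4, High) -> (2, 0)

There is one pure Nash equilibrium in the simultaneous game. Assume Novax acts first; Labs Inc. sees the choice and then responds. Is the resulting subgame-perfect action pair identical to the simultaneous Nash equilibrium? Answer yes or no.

no

Labs Inc. best-responds to each possible Novax move:
- Low: BR = R1, leader payoff 4.
- Med: BR = R1, leader payoff 1.
- High: BR = R3, leader payoff 5.
Among 4, 1, 5, the best is 5 at High. Subgame-perfect outcome: (R3, High) with payoffs (10, 5).
For the simultaneous game, intersect best replies.
Labs Inc.'s best replies: Low→R1; Med→R1; High→R3.
Novax's best replies: R0→Med; R1→Low; R2→High; R3→Low; R4→Med.
The unique mutual best reply is (R1, Low), giving (8, 4).
Sequential outcome (R3, High) differs from the Nash profile (R1, Low).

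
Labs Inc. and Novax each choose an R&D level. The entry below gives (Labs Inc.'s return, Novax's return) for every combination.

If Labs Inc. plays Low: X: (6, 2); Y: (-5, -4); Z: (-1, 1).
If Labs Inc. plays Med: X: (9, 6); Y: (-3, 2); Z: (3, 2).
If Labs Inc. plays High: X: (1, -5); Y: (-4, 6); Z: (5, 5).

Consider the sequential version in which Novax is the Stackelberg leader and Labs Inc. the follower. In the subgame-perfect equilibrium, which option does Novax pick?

Backward induction with Novax moving first.
- X → Labs Inc. plays Med (best of 6, 9, 1); Novax gets 6.
- Y → Labs Inc. plays Med (best of -5, -3, -4); Novax gets 2.
- Z → Labs Inc. plays High (best of -1, 3, 5); Novax gets 5.
Among 6, 2, 5, the best is 6 at X. Subgame-perfect outcome: (Med, X) with payoffs (9, 6).

X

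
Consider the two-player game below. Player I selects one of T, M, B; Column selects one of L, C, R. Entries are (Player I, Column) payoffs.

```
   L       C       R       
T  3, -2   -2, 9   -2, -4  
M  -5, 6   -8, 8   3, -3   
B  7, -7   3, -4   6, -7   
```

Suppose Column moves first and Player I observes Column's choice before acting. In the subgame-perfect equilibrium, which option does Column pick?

Backward induction with Column moving first.
- L: Player I compares 3, -5, 7 and picks B; Column would get -7.
- C: Player I compares -2, -8, 3 and picks B; Column would get -4.
- R: Player I compares -2, 3, 6 and picks B; Column would get -7.
Column's induced payoffs are -7, -4, -7, so Column commits to C. Subgame-perfect outcome: (B, C) with payoffs (3, -4).

C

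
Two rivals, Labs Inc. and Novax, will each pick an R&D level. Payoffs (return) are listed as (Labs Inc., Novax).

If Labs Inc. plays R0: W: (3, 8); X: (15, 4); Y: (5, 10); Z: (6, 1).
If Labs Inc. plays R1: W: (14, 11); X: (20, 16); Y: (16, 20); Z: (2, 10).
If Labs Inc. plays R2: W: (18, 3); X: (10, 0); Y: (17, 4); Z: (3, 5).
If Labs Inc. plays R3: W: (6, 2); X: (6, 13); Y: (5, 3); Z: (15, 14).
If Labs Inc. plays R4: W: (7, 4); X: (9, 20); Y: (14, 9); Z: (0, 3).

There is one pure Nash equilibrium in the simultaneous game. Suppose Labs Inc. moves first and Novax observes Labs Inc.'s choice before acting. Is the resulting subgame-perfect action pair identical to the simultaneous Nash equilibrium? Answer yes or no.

Solve by backward induction (Labs Inc. leads).
- R0: Novax compares 8, 4, 10, 1 and picks Y; Labs Inc. would get 5.
- R1: Novax compares 11, 16, 20, 10 and picks Y; Labs Inc. would get 16.
- R2: Novax compares 3, 0, 4, 5 and picks Z; Labs Inc. would get 3.
- R3: Novax compares 2, 13, 3, 14 and picks Z; Labs Inc. would get 15.
- R4: Novax compares 4, 20, 9, 3 and picks X; Labs Inc. would get 9.
Among 5, 16, 3, 15, 9, the best is 16 at R1. Subgame-perfect outcome: (R1, Y) with payoffs (16, 20).
For the simultaneous game, intersect best replies.
Labs Inc.'s best replies: W→R2; X→R1; Y→R2; Z→R3.
Novax's best replies: R0→Y; R1→Y; R2→Z; R3→Z; R4→X.
Only (R3, Z) has each player best-responding; Nash payoffs (15, 14).
Sequential outcome (R1, Y) differs from the Nash profile (R3, Z).

no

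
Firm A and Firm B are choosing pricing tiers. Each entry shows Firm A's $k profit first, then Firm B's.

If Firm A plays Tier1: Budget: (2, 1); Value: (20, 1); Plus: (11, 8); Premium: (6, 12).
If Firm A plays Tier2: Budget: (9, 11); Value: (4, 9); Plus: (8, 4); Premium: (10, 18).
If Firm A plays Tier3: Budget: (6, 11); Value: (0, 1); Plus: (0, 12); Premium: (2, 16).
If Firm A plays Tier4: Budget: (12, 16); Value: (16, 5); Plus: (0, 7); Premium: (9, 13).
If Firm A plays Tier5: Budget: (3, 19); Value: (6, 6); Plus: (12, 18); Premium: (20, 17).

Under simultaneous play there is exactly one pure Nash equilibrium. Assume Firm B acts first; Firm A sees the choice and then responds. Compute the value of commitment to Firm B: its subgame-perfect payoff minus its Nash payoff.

2

Work backward from Firm A's decision.
- Budget: BR = Tier4, leader payoff 16.
- Value: BR = Tier1, leader payoff 1.
- Plus: BR = Tier5, leader payoff 18.
- Premium: BR = Tier5, leader payoff 17.
Among 16, 1, 18, 17, the best is 18 at Plus. Subgame-perfect outcome: (Tier5, Plus) with payoffs (12, 18).
Now find the simultaneous Nash equilibrium.
Firm A's best replies: Budget→Tier4; Value→Tier1; Plus→Tier5; Premium→Tier5.
Firm B's best replies: Tier1→Premium; Tier2→Premium; Tier3→Premium; Tier4→Budget; Tier5→Budget.
The unique mutual best reply is (Tier4, Budget), giving (12, 16).
Firm B's commitment gain: 18 − 16 = 2.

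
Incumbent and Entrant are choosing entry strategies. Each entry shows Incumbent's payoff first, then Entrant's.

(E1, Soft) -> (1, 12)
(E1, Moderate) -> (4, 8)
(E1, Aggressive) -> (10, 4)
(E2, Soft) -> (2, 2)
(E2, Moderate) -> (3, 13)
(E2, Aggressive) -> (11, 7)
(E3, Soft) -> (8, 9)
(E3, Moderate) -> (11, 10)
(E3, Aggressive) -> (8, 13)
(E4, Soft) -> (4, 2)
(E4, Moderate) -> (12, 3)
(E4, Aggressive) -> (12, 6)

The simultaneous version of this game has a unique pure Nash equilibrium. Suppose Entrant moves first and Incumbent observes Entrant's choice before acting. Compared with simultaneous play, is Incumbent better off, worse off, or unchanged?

Work backward from Incumbent's decision.
- Soft → Incumbent plays E3 (best of 1, 2, 8, 4); Entrant gets 9.
- Moderate → Incumbent plays E4 (best of 4, 3, 11, 12); Entrant gets 3.
- Aggressive → Incumbent plays E4 (best of 10, 11, 8, 12); Entrant gets 6.
Maximizing over 9, 3, 6, Entrant chooses Soft. Subgame-perfect outcome: (E3, Soft) with payoffs (8, 9).
Under simultaneous play:
Incumbent's best replies: Soft→E3; Moderate→E4; Aggressive→E4.
Entrant's best replies: E1→Soft; E2→Moderate; E3→Aggressive; E4→Aggressive.
The unique mutual best reply is (E4, Aggressive), giving (12, 6).
Incumbent earns 8 sequentially versus 12 at the Nash outcome: worse off.

worse off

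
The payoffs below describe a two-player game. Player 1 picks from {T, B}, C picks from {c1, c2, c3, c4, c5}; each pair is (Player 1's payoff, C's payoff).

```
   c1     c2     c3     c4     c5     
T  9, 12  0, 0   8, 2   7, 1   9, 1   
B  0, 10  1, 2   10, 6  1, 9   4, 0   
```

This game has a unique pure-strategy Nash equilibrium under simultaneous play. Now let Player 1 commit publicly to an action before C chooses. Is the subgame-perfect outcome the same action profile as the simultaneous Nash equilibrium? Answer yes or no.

Work backward from C's decision.
- T: C compares 12, 0, 2, 1, 1 and picks c1; Player 1 would get 9.
- B: C compares 10, 2, 6, 9, 0 and picks c1; Player 1 would get 0.
Maximizing over 9, 0, Player 1 chooses T. Subgame-perfect outcome: (T, c1) with payoffs (9, 12).
For the simultaneous game, intersect best replies.
Player 1's best replies: c1→T; c2→B; c3→B; c4→T; c5→T.
C's best replies: T→c1; B→c1.
Only (T, c1) has each player best-responding; Nash payoffs (9, 12).
Sequential outcome (T, c1) coincides with the Nash profile (T, c1).

yes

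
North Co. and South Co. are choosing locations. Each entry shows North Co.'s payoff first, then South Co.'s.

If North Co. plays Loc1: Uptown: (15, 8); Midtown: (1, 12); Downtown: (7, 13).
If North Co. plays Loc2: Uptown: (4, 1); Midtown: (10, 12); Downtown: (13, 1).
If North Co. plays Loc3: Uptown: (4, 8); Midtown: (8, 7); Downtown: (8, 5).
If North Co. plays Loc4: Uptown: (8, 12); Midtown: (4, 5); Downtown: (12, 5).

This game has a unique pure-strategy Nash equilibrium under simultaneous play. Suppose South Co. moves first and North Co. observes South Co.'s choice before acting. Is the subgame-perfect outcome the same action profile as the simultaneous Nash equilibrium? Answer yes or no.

yes

North Co. best-responds to each possible South Co. move:
- Uptown → North Co. plays Loc1 (best of 15, 4, 4, 8); South Co. gets 8.
- Midtown → North Co. plays Loc2 (best of 1, 10, 8, 4); South Co. gets 12.
- Downtown → North Co. plays Loc2 (best of 7, 13, 8, 12); South Co. gets 1.
Maximizing over 8, 12, 1, South Co. chooses Midtown. Subgame-perfect outcome: (Loc2, Midtown) with payoffs (10, 12).
Now find the simultaneous Nash equilibrium.
North Co.'s best replies: Uptown→Loc1; Midtown→Loc2; Downtown→Loc2.
South Co.'s best replies: Loc1→Downtown; Loc2→Midtown; Loc3→Uptown; Loc4→Uptown.
Only (Loc2, Midtown) has each player best-responding; Nash payoffs (10, 12).
Sequential outcome (Loc2, Midtown) coincides with the Nash profile (Loc2, Midtown).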